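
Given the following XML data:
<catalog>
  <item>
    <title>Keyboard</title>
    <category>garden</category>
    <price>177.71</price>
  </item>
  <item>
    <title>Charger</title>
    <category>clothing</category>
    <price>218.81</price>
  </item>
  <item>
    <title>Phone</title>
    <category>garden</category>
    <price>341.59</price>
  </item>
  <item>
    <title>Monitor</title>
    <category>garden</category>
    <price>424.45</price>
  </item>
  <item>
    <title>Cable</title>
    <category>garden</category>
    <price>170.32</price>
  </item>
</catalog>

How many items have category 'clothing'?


Scanning <item> elements for <category>clothing</category>:
  Item 2: Charger -> MATCH
Count: 1

ANSWER: 1


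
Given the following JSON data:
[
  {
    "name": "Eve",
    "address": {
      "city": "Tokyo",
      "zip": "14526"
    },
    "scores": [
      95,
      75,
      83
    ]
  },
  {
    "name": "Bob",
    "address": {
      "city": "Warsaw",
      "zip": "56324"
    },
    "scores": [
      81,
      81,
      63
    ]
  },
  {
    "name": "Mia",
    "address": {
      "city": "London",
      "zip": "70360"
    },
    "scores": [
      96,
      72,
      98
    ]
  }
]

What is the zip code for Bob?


Path: records[1].address.zip
Value: 56324

ANSWER: 56324


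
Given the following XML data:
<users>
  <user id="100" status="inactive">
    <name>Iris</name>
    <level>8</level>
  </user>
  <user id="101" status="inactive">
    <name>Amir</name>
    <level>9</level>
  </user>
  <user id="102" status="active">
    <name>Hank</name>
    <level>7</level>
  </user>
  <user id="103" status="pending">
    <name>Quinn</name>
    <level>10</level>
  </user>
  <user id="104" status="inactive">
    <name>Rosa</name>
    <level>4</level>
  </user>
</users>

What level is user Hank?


Finding user: Hank
<level>7</level>

ANSWER: 7


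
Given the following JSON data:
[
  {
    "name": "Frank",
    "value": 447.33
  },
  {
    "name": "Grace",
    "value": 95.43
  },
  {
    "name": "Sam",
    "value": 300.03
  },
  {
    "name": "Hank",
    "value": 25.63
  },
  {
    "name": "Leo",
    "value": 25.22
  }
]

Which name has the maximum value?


Comparing values:
  Frank: 447.33
  Grace: 95.43
  Sam: 300.03
  Hank: 25.63
  Leo: 25.22
Maximum: Frank (447.33)

ANSWER: Frank


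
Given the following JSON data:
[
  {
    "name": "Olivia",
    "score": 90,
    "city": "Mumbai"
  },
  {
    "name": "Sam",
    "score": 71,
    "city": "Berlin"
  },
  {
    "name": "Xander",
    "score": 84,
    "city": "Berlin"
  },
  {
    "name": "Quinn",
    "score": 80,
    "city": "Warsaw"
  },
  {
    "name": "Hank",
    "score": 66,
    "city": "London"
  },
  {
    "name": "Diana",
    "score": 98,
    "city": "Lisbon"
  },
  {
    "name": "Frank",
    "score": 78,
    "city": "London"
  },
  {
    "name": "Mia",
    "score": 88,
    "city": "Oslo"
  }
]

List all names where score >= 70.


Filtering records where score >= 70:
  Olivia (score=90) -> YES
  Sam (score=71) -> YES
  Xander (score=84) -> YES
  Quinn (score=80) -> YES
  Hank (score=66) -> no
  Diana (score=98) -> YES
  Frank (score=78) -> YES
  Mia (score=88) -> YES


ANSWER: Olivia, Sam, Xander, Quinn, Diana, Frank, Mia


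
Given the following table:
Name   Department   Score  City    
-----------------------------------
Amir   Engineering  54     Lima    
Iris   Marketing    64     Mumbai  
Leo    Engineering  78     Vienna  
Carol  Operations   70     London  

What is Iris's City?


Row 2: Iris
City = Mumbai

ANSWER: Mumbai


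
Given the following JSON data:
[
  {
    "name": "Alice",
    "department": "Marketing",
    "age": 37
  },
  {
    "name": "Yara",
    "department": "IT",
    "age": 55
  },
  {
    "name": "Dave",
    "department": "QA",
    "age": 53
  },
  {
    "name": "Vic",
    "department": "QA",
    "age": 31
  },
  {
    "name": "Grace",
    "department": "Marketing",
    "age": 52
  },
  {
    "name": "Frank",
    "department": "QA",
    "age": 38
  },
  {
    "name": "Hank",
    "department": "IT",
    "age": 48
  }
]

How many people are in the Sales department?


Scanning records for department = Sales
  No matches found
Count: 0

ANSWER: 0


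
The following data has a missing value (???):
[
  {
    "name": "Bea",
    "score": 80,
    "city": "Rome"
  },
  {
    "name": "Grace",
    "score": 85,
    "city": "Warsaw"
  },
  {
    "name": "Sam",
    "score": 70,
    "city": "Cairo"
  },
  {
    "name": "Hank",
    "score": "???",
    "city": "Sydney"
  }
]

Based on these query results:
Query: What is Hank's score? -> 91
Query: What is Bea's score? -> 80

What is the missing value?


The missing value is Hank's score
From query: Hank's score = 91

ANSWER: 91


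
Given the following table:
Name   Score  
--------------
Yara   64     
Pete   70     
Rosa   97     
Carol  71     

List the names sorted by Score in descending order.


Sorting by Score (descending):
  Rosa: 97
  Carol: 71
  Pete: 70
  Yara: 64


ANSWER: Rosa, Carol, Pete, Yara


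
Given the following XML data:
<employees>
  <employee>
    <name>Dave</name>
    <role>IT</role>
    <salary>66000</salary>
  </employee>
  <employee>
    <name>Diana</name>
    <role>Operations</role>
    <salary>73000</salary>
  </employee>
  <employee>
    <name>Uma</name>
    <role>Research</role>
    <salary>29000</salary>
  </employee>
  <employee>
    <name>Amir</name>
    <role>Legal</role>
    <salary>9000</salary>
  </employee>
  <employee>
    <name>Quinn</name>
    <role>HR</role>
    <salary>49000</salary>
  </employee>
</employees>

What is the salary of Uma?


Searching for <employee> with <name>Uma</name>
Found at position 3
<salary>29000</salary>

ANSWER: 29000


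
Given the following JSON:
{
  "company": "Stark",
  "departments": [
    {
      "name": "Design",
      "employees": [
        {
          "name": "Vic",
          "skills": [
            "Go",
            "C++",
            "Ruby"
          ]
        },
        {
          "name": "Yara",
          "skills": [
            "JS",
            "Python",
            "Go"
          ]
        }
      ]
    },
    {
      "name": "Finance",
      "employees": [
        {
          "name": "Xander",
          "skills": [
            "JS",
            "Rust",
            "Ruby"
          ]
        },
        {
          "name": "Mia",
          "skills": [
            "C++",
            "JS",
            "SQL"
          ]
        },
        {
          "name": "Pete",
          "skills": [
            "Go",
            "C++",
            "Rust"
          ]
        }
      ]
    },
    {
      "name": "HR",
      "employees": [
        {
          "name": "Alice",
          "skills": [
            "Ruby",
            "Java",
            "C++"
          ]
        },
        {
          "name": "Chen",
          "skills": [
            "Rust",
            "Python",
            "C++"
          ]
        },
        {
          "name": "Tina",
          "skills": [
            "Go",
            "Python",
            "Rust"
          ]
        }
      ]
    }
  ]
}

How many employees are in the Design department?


Path: departments[0].employees
Count: 2

ANSWER: 2


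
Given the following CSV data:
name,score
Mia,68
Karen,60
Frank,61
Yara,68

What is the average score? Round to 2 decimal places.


Scores: 68, 60, 61, 68
Sum = 257
Count = 4
Average = 257 / 4 = 64.25

ANSWER: 64.25


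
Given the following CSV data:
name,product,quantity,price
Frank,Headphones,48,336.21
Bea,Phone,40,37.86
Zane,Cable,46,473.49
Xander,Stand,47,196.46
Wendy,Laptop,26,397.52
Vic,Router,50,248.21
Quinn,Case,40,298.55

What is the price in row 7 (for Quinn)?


Row 7: Quinn
Column 'price' = 298.55

ANSWER: 298.55


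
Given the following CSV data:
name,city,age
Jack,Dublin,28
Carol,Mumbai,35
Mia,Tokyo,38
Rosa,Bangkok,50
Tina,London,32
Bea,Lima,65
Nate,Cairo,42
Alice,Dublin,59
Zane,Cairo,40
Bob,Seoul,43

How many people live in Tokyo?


Scanning city column for 'Tokyo':
  Row 3: Mia -> MATCH
Total matches: 1

ANSWER: 1


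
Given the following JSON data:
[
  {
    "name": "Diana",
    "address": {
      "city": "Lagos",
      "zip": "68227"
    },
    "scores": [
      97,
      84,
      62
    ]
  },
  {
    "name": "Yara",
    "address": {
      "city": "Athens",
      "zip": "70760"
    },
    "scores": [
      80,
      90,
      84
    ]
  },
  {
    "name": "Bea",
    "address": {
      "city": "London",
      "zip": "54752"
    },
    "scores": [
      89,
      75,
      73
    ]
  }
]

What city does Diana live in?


Path: records[0].address.city
Value: Lagos

ANSWER: Lagos


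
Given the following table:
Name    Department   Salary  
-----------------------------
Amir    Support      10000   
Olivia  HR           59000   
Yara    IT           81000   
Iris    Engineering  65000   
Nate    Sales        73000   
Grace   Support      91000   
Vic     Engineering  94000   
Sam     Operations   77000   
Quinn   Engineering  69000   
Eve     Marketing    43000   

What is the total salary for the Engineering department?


Engineering department members:
  Iris: 65000
  Vic: 94000
  Quinn: 69000
Total = 65000 + 94000 + 69000 = 228000

ANSWER: 228000


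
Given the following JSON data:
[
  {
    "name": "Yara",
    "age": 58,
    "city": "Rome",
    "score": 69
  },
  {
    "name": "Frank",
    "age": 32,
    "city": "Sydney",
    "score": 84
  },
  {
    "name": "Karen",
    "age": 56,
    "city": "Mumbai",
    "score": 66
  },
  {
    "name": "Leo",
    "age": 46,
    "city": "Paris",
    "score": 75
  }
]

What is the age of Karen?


Looking up record where name = Karen
Record index: 2
Field 'age' = 56

ANSWER: 56


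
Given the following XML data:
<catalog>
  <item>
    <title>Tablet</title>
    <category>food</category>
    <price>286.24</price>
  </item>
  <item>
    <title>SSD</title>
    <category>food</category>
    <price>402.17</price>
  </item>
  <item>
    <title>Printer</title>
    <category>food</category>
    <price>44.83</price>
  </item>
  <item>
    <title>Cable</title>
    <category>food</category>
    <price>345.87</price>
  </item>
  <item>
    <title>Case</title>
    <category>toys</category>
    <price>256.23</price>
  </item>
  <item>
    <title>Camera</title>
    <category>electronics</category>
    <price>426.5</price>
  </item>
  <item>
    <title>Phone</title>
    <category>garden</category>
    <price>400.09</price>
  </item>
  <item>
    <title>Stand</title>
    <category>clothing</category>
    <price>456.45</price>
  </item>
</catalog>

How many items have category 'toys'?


Scanning <item> elements for <category>toys</category>:
  Item 5: Case -> MATCH
Count: 1

ANSWER: 1


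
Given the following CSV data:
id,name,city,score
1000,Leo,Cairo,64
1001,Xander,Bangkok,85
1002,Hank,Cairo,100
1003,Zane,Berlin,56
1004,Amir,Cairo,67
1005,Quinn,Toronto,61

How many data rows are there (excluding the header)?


Counting rows (excluding header):
Header: id,name,city,score
Data rows: 6

ANSWER: 6


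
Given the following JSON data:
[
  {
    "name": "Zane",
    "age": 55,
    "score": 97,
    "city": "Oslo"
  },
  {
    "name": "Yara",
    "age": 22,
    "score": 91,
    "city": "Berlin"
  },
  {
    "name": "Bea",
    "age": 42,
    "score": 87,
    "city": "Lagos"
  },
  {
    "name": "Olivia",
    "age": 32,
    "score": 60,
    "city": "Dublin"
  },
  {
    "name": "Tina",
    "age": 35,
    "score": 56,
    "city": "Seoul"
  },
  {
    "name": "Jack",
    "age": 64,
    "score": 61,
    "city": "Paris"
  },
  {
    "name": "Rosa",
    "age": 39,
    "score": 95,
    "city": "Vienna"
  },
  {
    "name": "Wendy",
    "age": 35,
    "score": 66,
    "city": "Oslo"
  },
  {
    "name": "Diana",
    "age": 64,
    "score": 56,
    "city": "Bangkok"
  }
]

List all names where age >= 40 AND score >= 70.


Checking both conditions:
  Zane (age=55, score=97) -> YES
  Yara (age=22, score=91) -> no
  Bea (age=42, score=87) -> YES
  Olivia (age=32, score=60) -> no
  Tina (age=35, score=56) -> no
  Jack (age=64, score=61) -> no
  Rosa (age=39, score=95) -> no
  Wendy (age=35, score=66) -> no
  Diana (age=64, score=56) -> no


ANSWER: Zane, Bea


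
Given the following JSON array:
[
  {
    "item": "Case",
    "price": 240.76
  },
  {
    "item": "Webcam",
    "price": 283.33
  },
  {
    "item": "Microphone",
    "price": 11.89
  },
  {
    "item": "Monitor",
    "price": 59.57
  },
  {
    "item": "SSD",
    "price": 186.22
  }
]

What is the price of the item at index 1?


Array index 1 -> Webcam
price = 283.33

ANSWER: 283.33


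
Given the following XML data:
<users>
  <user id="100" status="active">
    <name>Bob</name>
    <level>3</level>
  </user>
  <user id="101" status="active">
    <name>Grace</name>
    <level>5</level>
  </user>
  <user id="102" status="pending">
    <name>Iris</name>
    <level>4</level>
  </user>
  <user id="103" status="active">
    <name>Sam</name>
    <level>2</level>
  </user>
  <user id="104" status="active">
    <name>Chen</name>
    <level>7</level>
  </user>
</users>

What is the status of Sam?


Finding user with name = Sam
user id="103" status="active"

ANSWER: active


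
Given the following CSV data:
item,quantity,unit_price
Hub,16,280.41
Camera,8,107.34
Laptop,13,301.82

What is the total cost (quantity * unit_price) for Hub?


Row: Hub
quantity = 16
unit_price = 280.41
total = 16 * 280.41 = 4486.56

ANSWER: 4486.56


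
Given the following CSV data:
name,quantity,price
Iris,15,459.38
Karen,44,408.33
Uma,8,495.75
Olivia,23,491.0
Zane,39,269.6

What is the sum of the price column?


Values in 'price' column:
  Row 1: 459.38
  Row 2: 408.33
  Row 3: 495.75
  Row 4: 491.0
  Row 5: 269.6
Sum = 459.38 + 408.33 + 495.75 + 491.0 + 269.6 = 2124.06

ANSWER: 2124.06


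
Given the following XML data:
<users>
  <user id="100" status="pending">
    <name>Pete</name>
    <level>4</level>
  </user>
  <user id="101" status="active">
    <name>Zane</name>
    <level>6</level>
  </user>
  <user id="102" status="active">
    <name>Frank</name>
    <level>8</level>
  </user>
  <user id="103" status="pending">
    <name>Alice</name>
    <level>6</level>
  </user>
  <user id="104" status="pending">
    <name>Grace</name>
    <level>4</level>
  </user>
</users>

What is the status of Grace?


Finding user with name = Grace
user id="104" status="pending"

ANSWER: pending


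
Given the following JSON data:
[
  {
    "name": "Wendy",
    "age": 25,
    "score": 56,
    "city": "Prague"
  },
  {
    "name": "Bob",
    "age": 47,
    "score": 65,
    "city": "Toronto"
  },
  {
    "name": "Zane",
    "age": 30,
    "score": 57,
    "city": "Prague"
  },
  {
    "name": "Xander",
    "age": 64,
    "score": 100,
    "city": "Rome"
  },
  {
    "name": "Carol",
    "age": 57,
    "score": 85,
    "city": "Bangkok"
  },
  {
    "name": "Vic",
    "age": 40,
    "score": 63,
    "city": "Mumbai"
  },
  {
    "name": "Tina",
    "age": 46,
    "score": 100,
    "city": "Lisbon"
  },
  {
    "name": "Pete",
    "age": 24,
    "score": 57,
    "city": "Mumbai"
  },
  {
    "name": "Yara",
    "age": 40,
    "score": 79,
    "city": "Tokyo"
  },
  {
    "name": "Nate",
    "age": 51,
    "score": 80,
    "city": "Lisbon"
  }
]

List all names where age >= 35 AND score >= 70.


Checking both conditions:
  Wendy (age=25, score=56) -> no
  Bob (age=47, score=65) -> no
  Zane (age=30, score=57) -> no
  Xander (age=64, score=100) -> YES
  Carol (age=57, score=85) -> YES
  Vic (age=40, score=63) -> no
  Tina (age=46, score=100) -> YES
  Pete (age=24, score=57) -> no
  Yara (age=40, score=79) -> YES
  Nate (age=51, score=80) -> YES


ANSWER: Xander, Carol, Tina, Yara, Nate


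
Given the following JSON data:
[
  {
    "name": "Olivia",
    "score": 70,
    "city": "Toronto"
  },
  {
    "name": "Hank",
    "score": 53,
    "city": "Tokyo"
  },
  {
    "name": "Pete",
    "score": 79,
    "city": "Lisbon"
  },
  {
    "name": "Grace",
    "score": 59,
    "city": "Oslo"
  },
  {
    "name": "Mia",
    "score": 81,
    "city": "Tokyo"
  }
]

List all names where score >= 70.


Filtering records where score >= 70:
  Olivia (score=70) -> YES
  Hank (score=53) -> no
  Pete (score=79) -> YES
  Grace (score=59) -> no
  Mia (score=81) -> YES


ANSWER: Olivia, Pete, Mia


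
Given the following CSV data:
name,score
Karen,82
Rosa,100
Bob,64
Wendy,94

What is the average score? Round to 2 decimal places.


Scores: 82, 100, 64, 94
Sum = 340
Count = 4
Average = 340 / 4 = 85.00

ANSWER: 85.00


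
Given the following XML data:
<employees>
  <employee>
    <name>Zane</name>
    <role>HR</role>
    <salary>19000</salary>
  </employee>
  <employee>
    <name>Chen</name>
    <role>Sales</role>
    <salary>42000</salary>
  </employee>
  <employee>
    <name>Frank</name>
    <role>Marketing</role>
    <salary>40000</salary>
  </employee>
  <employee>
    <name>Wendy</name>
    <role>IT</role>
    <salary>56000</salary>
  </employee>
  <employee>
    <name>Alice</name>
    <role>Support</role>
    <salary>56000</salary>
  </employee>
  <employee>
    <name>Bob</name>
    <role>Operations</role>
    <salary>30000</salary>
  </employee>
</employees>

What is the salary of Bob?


Searching for <employee> with <name>Bob</name>
Found at position 6
<salary>30000</salary>

ANSWER: 30000


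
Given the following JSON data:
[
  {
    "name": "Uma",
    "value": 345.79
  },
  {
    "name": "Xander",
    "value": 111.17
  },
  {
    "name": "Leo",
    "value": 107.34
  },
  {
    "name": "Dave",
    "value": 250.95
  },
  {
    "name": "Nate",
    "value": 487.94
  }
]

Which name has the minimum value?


Comparing values:
  Uma: 345.79
  Xander: 111.17
  Leo: 107.34
  Dave: 250.95
  Nate: 487.94
Minimum: Leo (107.34)

ANSWER: Leo


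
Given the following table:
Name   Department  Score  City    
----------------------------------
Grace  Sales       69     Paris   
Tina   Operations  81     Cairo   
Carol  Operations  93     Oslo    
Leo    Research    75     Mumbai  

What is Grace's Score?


Row 1: Grace
Score = 69

ANSWER: 69


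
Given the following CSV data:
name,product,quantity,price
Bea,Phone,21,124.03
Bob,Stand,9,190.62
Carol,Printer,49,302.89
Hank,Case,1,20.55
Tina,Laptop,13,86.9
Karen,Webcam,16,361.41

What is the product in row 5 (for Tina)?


Row 5: Tina
Column 'product' = Laptop

ANSWER: Laptop


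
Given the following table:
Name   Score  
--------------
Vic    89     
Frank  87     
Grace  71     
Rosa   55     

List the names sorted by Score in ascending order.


Sorting by Score (ascending):
  Rosa: 55
  Grace: 71
  Frank: 87
  Vic: 89


ANSWER: Rosa, Grace, Frank, Vic


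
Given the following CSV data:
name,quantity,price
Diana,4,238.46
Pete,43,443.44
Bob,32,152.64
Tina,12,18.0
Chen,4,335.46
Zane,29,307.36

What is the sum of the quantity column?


Values in 'quantity' column:
  Row 1: 4
  Row 2: 43
  Row 3: 32
  Row 4: 12
  Row 5: 4
  Row 6: 29
Sum = 4 + 43 + 32 + 12 + 4 + 29 = 124

ANSWER: 124


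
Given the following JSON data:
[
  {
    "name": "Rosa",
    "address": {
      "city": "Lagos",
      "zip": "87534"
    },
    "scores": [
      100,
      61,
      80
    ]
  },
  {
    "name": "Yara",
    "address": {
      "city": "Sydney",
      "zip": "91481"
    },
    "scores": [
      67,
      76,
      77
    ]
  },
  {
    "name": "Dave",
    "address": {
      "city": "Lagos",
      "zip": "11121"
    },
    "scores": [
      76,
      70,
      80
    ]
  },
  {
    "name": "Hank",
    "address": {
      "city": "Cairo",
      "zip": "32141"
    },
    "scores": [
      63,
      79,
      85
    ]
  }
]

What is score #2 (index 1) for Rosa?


Path: records[0].scores[1]
Value: 61

ANSWER: 61


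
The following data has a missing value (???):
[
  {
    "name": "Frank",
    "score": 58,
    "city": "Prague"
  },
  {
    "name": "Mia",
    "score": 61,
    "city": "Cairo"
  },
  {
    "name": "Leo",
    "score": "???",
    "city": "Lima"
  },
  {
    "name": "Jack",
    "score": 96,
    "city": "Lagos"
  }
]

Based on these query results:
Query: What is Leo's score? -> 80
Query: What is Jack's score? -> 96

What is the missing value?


The missing value is Leo's score
From query: Leo's score = 80

ANSWER: 80


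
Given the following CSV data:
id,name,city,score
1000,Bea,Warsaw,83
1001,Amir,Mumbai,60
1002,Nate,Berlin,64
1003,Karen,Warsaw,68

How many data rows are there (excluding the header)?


Counting rows (excluding header):
Header: id,name,city,score
Data rows: 4

ANSWER: 4


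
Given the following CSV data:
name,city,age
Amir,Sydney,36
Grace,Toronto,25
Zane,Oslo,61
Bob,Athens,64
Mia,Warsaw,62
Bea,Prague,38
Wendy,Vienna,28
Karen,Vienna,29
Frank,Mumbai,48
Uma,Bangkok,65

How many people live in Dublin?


Scanning city column for 'Dublin':
Total matches: 0

ANSWER: 0


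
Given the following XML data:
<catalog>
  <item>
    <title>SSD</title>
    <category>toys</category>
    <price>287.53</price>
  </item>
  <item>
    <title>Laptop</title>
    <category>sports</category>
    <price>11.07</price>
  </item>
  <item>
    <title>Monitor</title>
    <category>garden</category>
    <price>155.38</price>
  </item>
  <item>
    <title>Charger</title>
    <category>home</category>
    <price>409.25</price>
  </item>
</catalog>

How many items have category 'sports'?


Scanning <item> elements for <category>sports</category>:
  Item 2: Laptop -> MATCH
Count: 1

ANSWER: 1


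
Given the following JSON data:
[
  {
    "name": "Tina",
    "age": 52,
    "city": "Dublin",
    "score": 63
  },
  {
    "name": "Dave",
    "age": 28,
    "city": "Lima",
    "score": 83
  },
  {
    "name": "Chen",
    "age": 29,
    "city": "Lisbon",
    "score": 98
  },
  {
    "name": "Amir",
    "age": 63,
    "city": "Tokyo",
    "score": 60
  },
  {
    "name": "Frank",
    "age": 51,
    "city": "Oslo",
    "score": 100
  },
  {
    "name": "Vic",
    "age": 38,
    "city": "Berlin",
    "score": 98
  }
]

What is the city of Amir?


Looking up record where name = Amir
Record index: 3
Field 'city' = Tokyo

ANSWER: Tokyo


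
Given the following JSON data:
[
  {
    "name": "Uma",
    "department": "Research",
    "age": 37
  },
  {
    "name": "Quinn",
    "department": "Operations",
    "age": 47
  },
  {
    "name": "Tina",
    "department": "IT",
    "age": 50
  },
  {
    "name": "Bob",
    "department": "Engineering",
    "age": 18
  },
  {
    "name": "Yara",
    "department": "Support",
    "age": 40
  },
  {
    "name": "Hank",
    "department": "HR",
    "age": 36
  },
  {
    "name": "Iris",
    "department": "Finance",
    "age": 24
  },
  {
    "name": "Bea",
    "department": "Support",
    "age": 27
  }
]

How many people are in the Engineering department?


Scanning records for department = Engineering
  Record 3: Bob
Count: 1

ANSWER: 1


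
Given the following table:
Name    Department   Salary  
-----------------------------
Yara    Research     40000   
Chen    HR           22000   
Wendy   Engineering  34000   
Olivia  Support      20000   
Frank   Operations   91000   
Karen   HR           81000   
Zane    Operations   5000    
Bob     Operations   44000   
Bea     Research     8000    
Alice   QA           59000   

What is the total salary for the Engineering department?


Engineering department members:
  Wendy: 34000
Total = 34000 = 34000

ANSWER: 34000


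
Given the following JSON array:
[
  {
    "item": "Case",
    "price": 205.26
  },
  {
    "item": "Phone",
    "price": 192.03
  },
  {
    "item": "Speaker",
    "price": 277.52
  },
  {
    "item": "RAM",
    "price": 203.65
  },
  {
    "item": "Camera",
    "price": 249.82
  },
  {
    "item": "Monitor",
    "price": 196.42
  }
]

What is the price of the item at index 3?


Array index 3 -> RAM
price = 203.65

ANSWER: 203.65


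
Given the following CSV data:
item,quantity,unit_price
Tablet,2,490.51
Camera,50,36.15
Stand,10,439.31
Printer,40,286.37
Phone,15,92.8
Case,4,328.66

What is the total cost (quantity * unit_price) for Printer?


Row: Printer
quantity = 40
unit_price = 286.37
total = 40 * 286.37 = 11454.8

ANSWER: 11454.8


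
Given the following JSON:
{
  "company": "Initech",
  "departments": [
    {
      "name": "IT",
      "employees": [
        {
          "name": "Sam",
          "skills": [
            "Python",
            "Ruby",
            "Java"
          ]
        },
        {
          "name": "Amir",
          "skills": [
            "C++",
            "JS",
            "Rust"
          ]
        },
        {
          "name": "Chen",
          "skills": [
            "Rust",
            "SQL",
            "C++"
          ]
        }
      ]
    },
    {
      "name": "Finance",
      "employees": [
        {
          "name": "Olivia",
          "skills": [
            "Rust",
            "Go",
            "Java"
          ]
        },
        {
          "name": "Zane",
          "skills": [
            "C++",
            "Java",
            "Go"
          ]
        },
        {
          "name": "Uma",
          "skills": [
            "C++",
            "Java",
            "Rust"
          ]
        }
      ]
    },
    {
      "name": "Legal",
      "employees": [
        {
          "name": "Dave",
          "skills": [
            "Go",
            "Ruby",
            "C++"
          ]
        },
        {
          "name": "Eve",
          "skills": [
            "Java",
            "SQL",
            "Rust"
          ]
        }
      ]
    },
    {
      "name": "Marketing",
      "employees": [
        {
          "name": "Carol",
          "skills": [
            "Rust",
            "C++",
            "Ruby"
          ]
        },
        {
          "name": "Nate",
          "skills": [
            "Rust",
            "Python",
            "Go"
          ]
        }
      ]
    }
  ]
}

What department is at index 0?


Path: departments[0].name
Value: IT

ANSWER: IT


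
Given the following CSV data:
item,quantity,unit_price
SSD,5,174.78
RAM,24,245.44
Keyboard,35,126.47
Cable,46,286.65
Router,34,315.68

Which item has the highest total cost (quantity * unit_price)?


Computing row totals:
  SSD: 873.9
  RAM: 5890.56
  Keyboard: 4426.45
  Cable: 13185.9
  Router: 10733.12
Maximum: Cable (13185.9)

ANSWER: Cable


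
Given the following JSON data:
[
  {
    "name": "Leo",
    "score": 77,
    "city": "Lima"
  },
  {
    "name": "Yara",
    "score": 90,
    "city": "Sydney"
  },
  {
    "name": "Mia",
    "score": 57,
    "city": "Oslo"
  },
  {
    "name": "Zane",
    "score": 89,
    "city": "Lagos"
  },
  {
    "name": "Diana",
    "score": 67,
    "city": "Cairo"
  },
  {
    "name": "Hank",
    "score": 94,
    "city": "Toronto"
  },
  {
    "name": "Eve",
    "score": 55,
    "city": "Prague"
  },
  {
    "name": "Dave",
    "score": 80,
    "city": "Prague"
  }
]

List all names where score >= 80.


Filtering records where score >= 80:
  Leo (score=77) -> no
  Yara (score=90) -> YES
  Mia (score=57) -> no
  Zane (score=89) -> YES
  Diana (score=67) -> no
  Hank (score=94) -> YES
  Eve (score=55) -> no
  Dave (score=80) -> YES


ANSWER: Yara, Zane, Hank, Dave


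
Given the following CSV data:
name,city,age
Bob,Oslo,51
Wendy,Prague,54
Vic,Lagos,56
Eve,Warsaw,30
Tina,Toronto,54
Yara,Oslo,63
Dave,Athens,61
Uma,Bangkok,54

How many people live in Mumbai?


Scanning city column for 'Mumbai':
Total matches: 0

ANSWER: 0


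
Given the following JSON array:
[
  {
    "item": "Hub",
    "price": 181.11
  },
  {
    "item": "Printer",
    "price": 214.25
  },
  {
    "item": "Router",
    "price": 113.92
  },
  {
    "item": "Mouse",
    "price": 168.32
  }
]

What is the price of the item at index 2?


Array index 2 -> Router
price = 113.92

ANSWER: 113.92


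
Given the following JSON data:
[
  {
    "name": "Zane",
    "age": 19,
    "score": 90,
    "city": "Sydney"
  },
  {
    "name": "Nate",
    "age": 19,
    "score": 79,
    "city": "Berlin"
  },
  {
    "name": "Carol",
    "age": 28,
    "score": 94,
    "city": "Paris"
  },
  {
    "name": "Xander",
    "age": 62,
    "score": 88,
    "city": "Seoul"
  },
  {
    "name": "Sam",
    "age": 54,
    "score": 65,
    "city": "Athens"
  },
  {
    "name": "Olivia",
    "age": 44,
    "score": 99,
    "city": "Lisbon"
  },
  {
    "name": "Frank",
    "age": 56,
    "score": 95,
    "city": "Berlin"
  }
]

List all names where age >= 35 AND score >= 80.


Checking both conditions:
  Zane (age=19, score=90) -> no
  Nate (age=19, score=79) -> no
  Carol (age=28, score=94) -> no
  Xander (age=62, score=88) -> YES
  Sam (age=54, score=65) -> no
  Olivia (age=44, score=99) -> YES
  Frank (age=56, score=95) -> YES


ANSWER: Xander, Olivia, Frank


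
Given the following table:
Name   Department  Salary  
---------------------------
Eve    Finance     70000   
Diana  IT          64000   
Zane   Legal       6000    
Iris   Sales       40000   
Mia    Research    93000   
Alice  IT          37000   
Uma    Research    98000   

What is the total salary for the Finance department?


Finance department members:
  Eve: 70000
Total = 70000 = 70000

ANSWER: 70000


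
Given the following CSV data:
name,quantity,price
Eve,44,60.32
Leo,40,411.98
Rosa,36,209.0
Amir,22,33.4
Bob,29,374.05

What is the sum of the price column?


Values in 'price' column:
  Row 1: 60.32
  Row 2: 411.98
  Row 3: 209.0
  Row 4: 33.4
  Row 5: 374.05
Sum = 60.32 + 411.98 + 209.0 + 33.4 + 374.05 = 1088.75

ANSWER: 1088.75


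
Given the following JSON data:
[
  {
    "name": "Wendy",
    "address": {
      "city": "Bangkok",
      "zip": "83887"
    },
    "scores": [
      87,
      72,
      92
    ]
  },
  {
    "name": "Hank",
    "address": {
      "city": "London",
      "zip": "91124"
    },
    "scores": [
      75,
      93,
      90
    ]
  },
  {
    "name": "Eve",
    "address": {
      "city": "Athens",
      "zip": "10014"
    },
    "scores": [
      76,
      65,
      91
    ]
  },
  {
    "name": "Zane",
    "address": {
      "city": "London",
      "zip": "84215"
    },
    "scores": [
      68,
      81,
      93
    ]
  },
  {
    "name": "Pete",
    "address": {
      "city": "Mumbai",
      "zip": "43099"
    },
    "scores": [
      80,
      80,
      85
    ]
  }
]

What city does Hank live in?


Path: records[1].address.city
Value: London

ANSWER: London


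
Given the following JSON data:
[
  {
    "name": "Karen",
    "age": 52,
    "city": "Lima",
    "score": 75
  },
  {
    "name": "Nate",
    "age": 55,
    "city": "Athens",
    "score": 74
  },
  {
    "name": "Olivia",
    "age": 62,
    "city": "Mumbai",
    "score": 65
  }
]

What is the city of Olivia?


Looking up record where name = Olivia
Record index: 2
Field 'city' = Mumbai

ANSWER: Mumbai


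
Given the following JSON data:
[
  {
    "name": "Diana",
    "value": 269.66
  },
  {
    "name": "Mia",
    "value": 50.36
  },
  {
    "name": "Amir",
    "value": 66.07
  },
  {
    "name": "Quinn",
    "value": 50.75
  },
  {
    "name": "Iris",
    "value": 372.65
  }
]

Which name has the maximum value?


Comparing values:
  Diana: 269.66
  Mia: 50.36
  Amir: 66.07
  Quinn: 50.75
  Iris: 372.65
Maximum: Iris (372.65)

ANSWER: Iris


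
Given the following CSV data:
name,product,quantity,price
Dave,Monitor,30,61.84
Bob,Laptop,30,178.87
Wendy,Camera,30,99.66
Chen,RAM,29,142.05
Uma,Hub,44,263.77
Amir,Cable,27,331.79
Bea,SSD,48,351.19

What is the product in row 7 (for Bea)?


Row 7: Bea
Column 'product' = SSD

ANSWER: SSD


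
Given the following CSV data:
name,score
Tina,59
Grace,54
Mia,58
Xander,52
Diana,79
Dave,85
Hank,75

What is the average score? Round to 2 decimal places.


Scores: 59, 54, 58, 52, 79, 85, 75
Sum = 462
Count = 7
Average = 462 / 7 = 66.00

ANSWER: 66.00


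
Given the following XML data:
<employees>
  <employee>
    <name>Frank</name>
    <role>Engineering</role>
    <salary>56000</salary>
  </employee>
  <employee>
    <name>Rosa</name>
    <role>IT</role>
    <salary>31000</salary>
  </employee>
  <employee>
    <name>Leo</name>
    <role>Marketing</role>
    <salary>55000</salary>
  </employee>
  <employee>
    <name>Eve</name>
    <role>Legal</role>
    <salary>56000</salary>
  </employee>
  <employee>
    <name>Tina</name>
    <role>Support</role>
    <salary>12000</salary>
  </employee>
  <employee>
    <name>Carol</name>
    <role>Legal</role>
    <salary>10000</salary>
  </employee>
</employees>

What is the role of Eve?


Searching for <employee> with <name>Eve</name>
Found at position 4
<role>Legal</role>

ANSWER: Legal


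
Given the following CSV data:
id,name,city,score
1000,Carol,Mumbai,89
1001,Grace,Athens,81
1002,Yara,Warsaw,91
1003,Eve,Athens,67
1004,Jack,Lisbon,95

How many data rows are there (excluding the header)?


Counting rows (excluding header):
Header: id,name,city,score
Data rows: 5

ANSWER: 5


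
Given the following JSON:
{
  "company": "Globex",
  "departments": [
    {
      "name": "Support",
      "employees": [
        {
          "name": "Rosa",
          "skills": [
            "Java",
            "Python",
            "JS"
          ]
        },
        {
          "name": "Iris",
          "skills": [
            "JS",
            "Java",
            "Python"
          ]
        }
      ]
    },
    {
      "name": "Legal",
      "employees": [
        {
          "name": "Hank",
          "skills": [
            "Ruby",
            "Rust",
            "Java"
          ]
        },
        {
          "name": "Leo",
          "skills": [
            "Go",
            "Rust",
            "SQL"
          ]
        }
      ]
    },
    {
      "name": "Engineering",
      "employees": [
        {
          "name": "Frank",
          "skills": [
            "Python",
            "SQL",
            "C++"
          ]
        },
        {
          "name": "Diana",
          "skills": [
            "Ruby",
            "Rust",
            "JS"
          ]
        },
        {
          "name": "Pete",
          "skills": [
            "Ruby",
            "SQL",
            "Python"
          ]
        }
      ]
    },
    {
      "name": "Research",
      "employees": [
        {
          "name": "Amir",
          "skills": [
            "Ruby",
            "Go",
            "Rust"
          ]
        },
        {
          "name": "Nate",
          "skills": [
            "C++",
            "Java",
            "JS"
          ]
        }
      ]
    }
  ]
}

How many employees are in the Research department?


Path: departments[3].employees
Count: 2

ANSWER: 2


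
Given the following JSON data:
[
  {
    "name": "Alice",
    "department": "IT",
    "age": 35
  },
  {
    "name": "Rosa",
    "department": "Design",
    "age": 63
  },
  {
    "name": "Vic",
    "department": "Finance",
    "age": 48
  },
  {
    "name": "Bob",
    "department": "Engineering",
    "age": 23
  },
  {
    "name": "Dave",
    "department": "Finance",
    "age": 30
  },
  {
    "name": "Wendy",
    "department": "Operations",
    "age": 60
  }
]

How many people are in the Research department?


Scanning records for department = Research
  No matches found
Count: 0

ANSWER: 0


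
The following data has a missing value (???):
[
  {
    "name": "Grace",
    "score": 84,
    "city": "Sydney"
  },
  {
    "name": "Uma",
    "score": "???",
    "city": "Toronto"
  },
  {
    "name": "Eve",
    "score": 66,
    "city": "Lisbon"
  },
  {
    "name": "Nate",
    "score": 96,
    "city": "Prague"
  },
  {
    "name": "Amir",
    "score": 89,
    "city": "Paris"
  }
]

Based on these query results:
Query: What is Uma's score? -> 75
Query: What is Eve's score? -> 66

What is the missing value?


The missing value is Uma's score
From query: Uma's score = 75

ANSWER: 75


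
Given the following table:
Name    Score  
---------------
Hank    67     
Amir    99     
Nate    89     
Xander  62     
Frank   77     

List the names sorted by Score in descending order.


Sorting by Score (descending):
  Amir: 99
  Nate: 89
  Frank: 77
  Hank: 67
  Xander: 62


ANSWER: Amir, Nate, Frank, Hank, Xander


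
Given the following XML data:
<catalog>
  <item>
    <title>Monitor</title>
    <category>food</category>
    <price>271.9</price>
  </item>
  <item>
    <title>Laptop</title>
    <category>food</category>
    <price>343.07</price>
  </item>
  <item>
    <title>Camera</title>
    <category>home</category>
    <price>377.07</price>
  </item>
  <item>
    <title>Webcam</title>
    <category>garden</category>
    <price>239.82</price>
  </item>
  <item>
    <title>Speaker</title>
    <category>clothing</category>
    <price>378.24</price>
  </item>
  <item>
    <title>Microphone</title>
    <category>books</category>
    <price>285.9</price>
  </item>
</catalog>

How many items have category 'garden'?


Scanning <item> elements for <category>garden</category>:
  Item 4: Webcam -> MATCH
Count: 1

ANSWER: 1


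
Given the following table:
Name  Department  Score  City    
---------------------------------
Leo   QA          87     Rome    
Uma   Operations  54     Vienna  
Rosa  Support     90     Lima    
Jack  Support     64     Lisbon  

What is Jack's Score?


Row 4: Jack
Score = 64

ANSWER: 64


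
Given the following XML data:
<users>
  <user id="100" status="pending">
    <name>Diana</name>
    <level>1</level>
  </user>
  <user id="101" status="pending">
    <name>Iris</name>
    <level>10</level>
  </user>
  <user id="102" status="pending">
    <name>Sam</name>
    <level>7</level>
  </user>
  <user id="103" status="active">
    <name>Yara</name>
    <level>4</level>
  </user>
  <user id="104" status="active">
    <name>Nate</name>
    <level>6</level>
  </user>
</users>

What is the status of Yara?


Finding user with name = Yara
user id="103" status="active"

ANSWER: active


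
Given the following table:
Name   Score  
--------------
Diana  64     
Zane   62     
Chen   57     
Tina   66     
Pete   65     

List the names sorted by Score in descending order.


Sorting by Score (descending):
  Tina: 66
  Pete: 65
  Diana: 64
  Zane: 62
  Chen: 57


ANSWER: Tina, Pete, Diana, Zane, Chen


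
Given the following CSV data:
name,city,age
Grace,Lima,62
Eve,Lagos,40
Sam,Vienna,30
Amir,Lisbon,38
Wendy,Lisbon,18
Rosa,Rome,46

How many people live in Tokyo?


Scanning city column for 'Tokyo':
Total matches: 0

ANSWER: 0


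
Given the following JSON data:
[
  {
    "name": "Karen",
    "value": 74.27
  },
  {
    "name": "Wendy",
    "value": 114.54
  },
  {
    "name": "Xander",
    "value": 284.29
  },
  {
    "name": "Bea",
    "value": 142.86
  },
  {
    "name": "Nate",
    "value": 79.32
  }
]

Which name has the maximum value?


Comparing values:
  Karen: 74.27
  Wendy: 114.54
  Xander: 284.29
  Bea: 142.86
  Nate: 79.32
Maximum: Xander (284.29)

ANSWER: Xander


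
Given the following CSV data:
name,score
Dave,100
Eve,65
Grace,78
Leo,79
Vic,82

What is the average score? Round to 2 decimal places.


Scores: 100, 65, 78, 79, 82
Sum = 404
Count = 5
Average = 404 / 5 = 80.80

ANSWER: 80.80


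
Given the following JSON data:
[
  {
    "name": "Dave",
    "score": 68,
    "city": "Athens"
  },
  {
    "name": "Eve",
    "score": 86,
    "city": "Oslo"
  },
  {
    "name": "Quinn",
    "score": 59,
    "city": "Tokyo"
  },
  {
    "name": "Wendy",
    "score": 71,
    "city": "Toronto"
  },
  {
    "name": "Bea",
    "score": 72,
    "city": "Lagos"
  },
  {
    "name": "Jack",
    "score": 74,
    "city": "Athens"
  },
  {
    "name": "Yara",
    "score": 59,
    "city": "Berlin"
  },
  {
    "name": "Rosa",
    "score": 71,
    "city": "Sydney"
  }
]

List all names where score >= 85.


Filtering records where score >= 85:
  Dave (score=68) -> no
  Eve (score=86) -> YES
  Quinn (score=59) -> no
  Wendy (score=71) -> no
  Bea (score=72) -> no
  Jack (score=74) -> no
  Yara (score=59) -> no
  Rosa (score=71) -> no


ANSWER: Eve


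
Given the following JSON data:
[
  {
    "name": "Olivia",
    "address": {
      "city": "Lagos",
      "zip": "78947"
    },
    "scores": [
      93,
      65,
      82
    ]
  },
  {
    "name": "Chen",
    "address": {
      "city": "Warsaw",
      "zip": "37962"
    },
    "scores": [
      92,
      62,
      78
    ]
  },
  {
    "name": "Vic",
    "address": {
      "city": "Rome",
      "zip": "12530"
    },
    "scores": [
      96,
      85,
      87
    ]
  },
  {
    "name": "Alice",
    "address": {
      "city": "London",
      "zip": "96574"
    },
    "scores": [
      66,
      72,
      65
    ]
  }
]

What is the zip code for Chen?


Path: records[1].address.zip
Value: 37962

ANSWER: 37962
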